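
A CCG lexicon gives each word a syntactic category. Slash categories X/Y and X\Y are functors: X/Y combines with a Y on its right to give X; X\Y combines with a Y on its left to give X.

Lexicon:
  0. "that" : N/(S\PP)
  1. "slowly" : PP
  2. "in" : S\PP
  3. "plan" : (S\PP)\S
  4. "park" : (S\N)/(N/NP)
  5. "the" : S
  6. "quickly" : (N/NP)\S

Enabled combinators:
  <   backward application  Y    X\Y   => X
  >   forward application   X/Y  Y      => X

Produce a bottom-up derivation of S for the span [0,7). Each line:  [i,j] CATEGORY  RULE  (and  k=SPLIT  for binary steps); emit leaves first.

[0,1] N/(S\PP)  lex  "that"
[1,2] PP  lex  "slowly"
[2,3] S\PP  lex  "in"
[1,3] S  <  k=2
[3,4] (S\PP)\S  lex  "plan"
[1,4] S\PP  <  k=3
[0,4] N  >  k=1
[4,5] (S\N)/(N/NP)  lex  "park"
[5,6] S  lex  "the"
[6,7] (N/NP)\S  lex  "quickly"
[5,7] N/NP  <  k=6
[4,7] S\N  >  k=5
[0,7] S  <  k=4

[0,7] S   <
  [0,4] N   >
    [0,1] "that" : N/(S\PP)
    [1,4] S\PP   <
      [1,3] S   <
        [1,2] "slowly" : PP
        [2,3] "in" : S\PP
      [3,4] "plan" : (S\PP)\S
  [4,7] S\N   >
    [4,5] "park" : (S\N)/(N/NP)
    [5,7] N/NP   <
      [5,6] "the" : S
      [6,7] "quickly" : (N/NP)\S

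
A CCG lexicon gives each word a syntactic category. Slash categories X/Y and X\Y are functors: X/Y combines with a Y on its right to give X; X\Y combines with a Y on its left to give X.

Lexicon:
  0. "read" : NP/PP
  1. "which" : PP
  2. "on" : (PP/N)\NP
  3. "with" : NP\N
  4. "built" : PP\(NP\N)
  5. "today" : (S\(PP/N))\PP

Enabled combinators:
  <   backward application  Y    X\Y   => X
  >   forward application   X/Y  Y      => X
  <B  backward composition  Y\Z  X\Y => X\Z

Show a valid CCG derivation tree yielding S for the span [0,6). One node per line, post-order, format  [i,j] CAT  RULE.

[0,6] S   <
  [0,3] PP/N   <
    [0,2] NP   >
      [0,1] "read" : NP/PP
      [1,2] "which" : PP
    [2,3] "on" : (PP/N)\NP
  [3,6] S\(PP/N)   <
    [3,5] PP   <
      [3,4] "with" : NP\N
      [4,5] "built" : PP\(NP\N)
    [5,6] "today" : (S\(PP/N))\PP

[0,1] NP/PP  lex  "read"
[1,2] PP  lex  "which"
[0,2] NP  >  k=1
[2,3] (PP/N)\NP  lex  "on"
[0,3] PP/N  <  k=2
[3,4] NP\N  lex  "with"
[4,5] PP\(NP\N)  lex  "built"
[3,5] PP  <  k=4
[5,6] (S\(PP/N))\PP  lex  "today"
[3,6] S\(PP/N)  <  k=5
[0,6] S  <  k=3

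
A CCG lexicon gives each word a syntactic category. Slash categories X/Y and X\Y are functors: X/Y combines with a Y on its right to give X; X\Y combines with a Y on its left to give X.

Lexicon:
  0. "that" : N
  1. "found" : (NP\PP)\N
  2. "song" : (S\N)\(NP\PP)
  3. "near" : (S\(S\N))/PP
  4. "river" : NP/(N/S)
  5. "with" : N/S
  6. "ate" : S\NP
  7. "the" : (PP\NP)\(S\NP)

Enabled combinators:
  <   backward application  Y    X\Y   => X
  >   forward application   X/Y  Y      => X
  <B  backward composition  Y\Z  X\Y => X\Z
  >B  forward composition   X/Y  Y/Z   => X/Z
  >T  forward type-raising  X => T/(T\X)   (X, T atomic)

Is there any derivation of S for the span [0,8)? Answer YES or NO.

YES

[0,8] S   <
  [0,3] S\N   <
    [0,2] NP\PP   <
      [0,1] "that" : N
      [1,2] "found" : (NP\PP)\N
    [2,3] "song" : (S\N)\(NP\PP)
  [3,8] S\(S\N)   >
    [3,4] "near" : (S\(S\N))/PP
    [4,8] PP   <
      [4,6] NP   >
        [4,5] "river" : NP/(N/S)
        [5,6] "with" : N/S
      [6,8] PP\NP   <
        [6,7] "ate" : S\NP
        [7,8] "the" : (PP\NP)\(S\NP)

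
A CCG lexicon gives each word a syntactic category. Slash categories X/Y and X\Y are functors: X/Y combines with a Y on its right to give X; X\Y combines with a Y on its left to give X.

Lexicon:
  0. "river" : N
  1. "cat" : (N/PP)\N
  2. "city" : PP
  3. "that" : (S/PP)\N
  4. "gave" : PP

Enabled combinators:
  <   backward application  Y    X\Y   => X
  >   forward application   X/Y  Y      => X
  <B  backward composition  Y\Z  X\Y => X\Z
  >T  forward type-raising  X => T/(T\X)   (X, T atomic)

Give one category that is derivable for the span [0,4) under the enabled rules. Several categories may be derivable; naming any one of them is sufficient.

[0,5] S   >
  [0,4] S/PP   <
    [0,3] N   >
      [0,2] N/PP   <
        [0,1] "river" : N
        [1,2] "cat" : (N/PP)\N
      [2,3] "city" : PP
    [3,4] "that" : (S/PP)\N
  [4,5] "gave" : PP

S/PP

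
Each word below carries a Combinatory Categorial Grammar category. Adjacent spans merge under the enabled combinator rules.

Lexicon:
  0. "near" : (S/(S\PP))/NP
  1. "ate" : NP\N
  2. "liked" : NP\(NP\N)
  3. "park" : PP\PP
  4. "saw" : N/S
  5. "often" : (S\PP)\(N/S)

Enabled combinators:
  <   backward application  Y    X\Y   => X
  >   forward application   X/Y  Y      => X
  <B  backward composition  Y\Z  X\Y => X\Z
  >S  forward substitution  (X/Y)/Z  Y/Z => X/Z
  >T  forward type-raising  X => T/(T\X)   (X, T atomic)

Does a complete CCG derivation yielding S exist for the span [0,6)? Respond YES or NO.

YES

[0,6] S   >
  [0,3] S/(S\PP)   >
    [0,1] "near" : (S/(S\PP))/NP
    [1,3] NP   <
      [1,2] "ate" : NP\N
      [2,3] "liked" : NP\(NP\N)
  [3,6] S\PP   <B
    [3,4] "park" : PP\PP
    [4,6] S\PP   <
      [4,5] "saw" : N/S
      [5,6] "often" : (S\PP)\(N/S)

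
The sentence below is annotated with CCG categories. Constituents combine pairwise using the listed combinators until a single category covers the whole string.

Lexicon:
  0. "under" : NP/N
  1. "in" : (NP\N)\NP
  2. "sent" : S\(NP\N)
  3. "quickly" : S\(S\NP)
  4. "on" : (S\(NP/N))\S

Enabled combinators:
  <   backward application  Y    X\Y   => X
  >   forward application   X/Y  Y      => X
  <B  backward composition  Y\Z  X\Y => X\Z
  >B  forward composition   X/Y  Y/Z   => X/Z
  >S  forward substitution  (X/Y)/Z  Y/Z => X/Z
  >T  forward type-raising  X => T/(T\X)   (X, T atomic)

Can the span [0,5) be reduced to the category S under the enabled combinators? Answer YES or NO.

YES

[0,5] S   <
  [0,1] "under" : NP/N
  [1,5] S\(NP/N)   <
    [1,4] S   <
      [1,3] S\NP   <B
        [1,2] "in" : (NP\N)\NP
        [2,3] "sent" : S\(NP\N)
      [3,4] "quickly" : S\(S\NP)
    [4,5] "on" : (S\(NP/N))\S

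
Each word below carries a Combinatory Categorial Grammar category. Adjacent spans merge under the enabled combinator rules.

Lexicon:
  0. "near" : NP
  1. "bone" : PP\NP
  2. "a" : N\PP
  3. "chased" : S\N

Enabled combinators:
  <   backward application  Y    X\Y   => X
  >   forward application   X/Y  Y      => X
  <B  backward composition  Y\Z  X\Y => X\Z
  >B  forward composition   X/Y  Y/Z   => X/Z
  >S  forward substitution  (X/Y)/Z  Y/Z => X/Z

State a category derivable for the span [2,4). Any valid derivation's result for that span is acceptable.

S\PP

[0,4] S   <
  [0,2] PP   <
    [0,1] "near" : NP
    [1,2] "bone" : PP\NP
  [2,4] S\PP   <B
    [2,3] "a" : N\PP
    [3,4] "chased" : S\N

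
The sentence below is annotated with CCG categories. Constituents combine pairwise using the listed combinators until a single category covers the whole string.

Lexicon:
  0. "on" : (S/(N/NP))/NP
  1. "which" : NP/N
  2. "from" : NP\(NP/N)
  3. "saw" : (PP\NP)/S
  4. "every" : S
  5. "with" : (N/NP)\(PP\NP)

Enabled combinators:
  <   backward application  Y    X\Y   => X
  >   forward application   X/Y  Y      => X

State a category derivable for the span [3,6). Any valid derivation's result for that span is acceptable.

N/NP

[0,6] S   >
  [0,3] S/(N/NP)   >
    [0,1] "on" : (S/(N/NP))/NP
    [1,3] NP   <
      [1,2] "which" : NP/N
      [2,3] "from" : NP\(NP/N)
  [3,6] N/NP   <
    [3,5] PP\NP   >
      [3,4] "saw" : (PP\NP)/S
      [4,5] "every" : S
    [5,6] "with" : (N/NP)\(PP\NP)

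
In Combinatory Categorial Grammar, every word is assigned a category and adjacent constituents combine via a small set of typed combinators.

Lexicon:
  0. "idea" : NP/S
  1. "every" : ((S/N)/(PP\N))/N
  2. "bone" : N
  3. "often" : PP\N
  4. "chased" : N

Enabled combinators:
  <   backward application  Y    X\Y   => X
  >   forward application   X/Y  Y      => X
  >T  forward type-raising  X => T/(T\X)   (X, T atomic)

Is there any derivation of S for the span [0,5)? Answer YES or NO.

NP/S ((S/N)/(PP\N))/N N PP\N N
CKY chart[0,5] = {N/(N\NP), NP, NP/(NP\NP), PP/(PP\NP), S/(S\NP)}; S ∉ chart

NO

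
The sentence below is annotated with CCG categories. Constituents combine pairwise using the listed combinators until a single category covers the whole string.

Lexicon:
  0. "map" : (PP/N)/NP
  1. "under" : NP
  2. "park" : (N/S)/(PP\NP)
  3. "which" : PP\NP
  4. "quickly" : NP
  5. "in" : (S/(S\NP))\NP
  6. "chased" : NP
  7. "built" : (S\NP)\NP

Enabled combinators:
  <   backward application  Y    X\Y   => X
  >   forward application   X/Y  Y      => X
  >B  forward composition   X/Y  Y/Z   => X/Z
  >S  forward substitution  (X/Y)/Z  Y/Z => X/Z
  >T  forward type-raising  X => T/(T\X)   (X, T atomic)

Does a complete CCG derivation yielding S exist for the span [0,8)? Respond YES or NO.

NO

(PP/N)/NP NP (N/S)/(PP\NP) PP\NP NP (S/(S\NP))\NP NP (S\NP)\NP
CKY chart[0,8] = {N/(N\PP), NP/(NP\PP), PP, PP/(N\N), PP/(PP\PP), PP/(S\S), S/(S\PP)}; S ∉ chart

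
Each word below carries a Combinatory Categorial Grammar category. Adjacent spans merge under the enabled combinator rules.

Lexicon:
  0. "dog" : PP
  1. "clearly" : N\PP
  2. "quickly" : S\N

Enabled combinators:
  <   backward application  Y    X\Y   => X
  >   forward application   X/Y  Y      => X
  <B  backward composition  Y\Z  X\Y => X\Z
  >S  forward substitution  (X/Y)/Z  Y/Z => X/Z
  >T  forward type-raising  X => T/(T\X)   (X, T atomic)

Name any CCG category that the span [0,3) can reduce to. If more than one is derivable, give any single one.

S

[0,3] S   >
  [0,1] S/(S\PP)   >T
    [0,1] "dog" : PP
  [1,3] S\PP   <B
    [1,2] "clearly" : N\PP
    [2,3] "quickly" : S\N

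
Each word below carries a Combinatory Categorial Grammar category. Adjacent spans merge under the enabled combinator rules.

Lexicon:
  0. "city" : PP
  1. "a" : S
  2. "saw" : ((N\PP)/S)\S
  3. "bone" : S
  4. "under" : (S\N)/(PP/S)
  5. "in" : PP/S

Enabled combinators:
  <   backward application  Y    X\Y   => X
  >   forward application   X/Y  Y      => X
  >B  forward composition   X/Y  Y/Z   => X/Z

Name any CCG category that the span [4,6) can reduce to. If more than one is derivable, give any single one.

S\N

[0,6] S   <
  [0,4] N   <
    [0,1] "city" : PP
    [1,4] N\PP   >
      [1,3] (N\PP)/S   <
        [1,2] "a" : S
        [2,3] "saw" : ((N\PP)/S)\S
      [3,4] "bone" : S
  [4,6] S\N   >
    [4,5] "under" : (S\N)/(PP/S)
    [5,6] "in" : PP/S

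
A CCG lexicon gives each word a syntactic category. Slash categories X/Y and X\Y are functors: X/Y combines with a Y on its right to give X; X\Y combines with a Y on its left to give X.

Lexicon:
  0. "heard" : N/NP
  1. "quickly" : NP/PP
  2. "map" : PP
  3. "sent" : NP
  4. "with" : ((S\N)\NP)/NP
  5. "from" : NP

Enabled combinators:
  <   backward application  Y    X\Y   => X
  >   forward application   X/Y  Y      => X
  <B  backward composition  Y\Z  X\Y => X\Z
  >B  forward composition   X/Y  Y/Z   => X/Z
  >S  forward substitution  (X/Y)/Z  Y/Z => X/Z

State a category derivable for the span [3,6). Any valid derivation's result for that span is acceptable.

[0,6] S   <
  [0,3] N   >
    [0,2] N/PP   >B
      [0,1] "heard" : N/NP
      [1,2] "quickly" : NP/PP
    [2,3] "map" : PP
  [3,6] S\N   <
    [3,4] "sent" : NP
    [4,6] (S\N)\NP   >
      [4,5] "with" : ((S\N)\NP)/NP
      [5,6] "from" : NP

S\N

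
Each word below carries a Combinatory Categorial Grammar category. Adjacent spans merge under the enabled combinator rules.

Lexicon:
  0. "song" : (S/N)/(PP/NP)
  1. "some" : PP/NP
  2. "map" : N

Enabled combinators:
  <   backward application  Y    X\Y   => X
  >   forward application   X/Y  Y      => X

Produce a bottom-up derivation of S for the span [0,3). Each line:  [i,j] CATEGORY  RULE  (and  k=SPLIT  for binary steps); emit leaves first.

[0,3] S   >
  [0,2] S/N   >
    [0,1] "song" : (S/N)/(PP/NP)
    [1,2] "some" : PP/NP
  [2,3] "map" : N

[0,1] (S/N)/(PP/NP)  lex  "song"
[1,2] PP/NP  lex  "some"
[0,2] S/N  >  k=1
[2,3] N  lex  "map"
[0,3] S  >  k=2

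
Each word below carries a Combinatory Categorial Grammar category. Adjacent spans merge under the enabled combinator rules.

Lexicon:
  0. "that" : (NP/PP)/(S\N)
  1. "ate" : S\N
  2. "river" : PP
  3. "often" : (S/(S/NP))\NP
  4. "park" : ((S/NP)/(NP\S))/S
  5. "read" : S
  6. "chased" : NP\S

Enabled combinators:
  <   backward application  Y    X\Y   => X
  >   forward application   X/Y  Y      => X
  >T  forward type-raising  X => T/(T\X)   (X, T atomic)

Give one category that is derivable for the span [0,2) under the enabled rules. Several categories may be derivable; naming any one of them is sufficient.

NP/PP

[0,7] S   >
  [0,4] S/(S/NP)   <
    [0,3] NP   >
      [0,2] NP/PP   >
        [0,1] "that" : (NP/PP)/(S\N)
        [1,2] "ate" : S\N
      [2,3] "river" : PP
    [3,4] "often" : (S/(S/NP))\NP
  [4,7] S/NP   >
    [4,6] (S/NP)/(NP\S)   >
      [4,5] "park" : ((S/NP)/(NP\S))/S
      [5,6] "read" : S
    [6,7] "chased" : NP\S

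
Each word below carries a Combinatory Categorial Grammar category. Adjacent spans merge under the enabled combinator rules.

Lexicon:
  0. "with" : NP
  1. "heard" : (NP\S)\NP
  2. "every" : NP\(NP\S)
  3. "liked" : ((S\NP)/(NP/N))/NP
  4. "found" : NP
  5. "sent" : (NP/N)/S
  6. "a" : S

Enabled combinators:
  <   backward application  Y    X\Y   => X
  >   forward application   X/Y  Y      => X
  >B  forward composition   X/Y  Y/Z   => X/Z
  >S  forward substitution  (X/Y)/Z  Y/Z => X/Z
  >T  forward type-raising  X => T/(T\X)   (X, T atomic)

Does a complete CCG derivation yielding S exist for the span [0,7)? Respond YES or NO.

YES

[0,7] S   <
  [0,3] NP   <
    [0,2] NP\S   <
      [0,1] "with" : NP
      [1,2] "heard" : (NP\S)\NP
    [2,3] "every" : NP\(NP\S)
  [3,7] S\NP   >
    [3,5] (S\NP)/(NP/N)   >
      [3,4] "liked" : ((S\NP)/(NP/N))/NP
      [4,5] "found" : NP
    [5,7] NP/N   >
      [5,6] "sent" : (NP/N)/S
      [6,7] "a" : S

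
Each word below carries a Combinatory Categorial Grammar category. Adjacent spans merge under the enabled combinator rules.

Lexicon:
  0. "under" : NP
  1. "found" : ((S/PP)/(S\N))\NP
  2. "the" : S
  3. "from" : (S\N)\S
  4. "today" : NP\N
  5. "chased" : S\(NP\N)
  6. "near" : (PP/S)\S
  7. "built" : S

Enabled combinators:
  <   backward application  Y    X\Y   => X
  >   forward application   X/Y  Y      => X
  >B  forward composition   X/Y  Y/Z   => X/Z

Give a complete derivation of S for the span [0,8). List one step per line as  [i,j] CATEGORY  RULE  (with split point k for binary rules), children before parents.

[0,1] NP  lex  "under"
[1,2] ((S/PP)/(S\N))\NP  lex  "found"
[0,2] (S/PP)/(S\N)  <  k=1
[2,3] S  lex  "the"
[3,4] (S\N)\S  lex  "from"
[2,4] S\N  <  k=3
[0,4] S/PP  >  k=2
[4,5] NP\N  lex  "today"
[5,6] S\(NP\N)  lex  "chased"
[4,6] S  <  k=5
[6,7] (PP/S)\S  lex  "near"
[4,7] PP/S  <  k=6
[7,8] S  lex  "built"
[4,8] PP  >  k=7
[0,8] S  >  k=4

[0,8] S   >
  [0,4] S/PP   >
    [0,2] (S/PP)/(S\N)   <
      [0,1] "under" : NP
      [1,2] "found" : ((S/PP)/(S\N))\NP
    [2,4] S\N   <
      [2,3] "the" : S
      [3,4] "from" : (S\N)\S
  [4,8] PP   >
    [4,7] PP/S   <
      [4,6] S   <
        [4,5] "today" : NP\N
        [5,6] "chased" : S\(NP\N)
      [6,7] "near" : (PP/S)\S
    [7,8] "built" : S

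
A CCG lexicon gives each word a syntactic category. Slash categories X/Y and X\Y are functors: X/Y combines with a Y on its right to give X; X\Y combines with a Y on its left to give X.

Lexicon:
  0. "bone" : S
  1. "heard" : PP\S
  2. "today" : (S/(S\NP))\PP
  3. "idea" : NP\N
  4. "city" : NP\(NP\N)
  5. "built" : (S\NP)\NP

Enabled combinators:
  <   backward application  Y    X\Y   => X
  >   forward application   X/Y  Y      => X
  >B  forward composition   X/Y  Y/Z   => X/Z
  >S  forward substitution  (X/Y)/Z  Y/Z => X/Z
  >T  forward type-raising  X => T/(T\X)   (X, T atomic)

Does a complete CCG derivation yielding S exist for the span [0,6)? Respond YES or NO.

[0,6] S   >
  [0,3] S/(S\NP)   <
    [0,2] PP   >
      [0,1] PP/(PP\S)   >T
        [0,1] "bone" : S
      [1,2] "heard" : PP\S
    [2,3] "today" : (S/(S\NP))\PP
  [3,6] S\NP   <
    [3,5] NP   <
      [3,4] "idea" : NP\N
      [4,5] "city" : NP\(NP\N)
    [5,6] "built" : (S\NP)\NP

YES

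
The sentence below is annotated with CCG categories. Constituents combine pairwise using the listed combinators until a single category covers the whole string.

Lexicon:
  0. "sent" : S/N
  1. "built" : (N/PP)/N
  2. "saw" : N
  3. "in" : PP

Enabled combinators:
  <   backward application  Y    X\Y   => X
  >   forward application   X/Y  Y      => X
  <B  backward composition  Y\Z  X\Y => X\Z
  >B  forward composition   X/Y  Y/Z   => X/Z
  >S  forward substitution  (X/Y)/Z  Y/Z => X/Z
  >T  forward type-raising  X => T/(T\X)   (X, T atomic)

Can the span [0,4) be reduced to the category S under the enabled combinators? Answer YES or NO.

YES

[0,4] S   >
  [0,1] "sent" : S/N
  [1,4] N   >
    [1,3] N/PP   >
      [1,2] "built" : (N/PP)/N
      [2,3] "saw" : N
    [3,4] "in" : PP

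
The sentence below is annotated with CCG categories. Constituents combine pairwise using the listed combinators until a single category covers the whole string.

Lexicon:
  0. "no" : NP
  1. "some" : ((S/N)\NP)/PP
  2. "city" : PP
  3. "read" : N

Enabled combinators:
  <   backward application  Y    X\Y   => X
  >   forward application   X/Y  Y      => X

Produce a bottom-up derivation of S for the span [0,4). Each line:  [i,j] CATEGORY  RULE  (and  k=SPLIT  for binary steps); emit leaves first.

[0,1] NP  lex  "no"
[1,2] ((S/N)\NP)/PP  lex  "some"
[2,3] PP  lex  "city"
[1,3] (S/N)\NP  >  k=2
[0,3] S/N  <  k=1
[3,4] N  lex  "read"
[0,4] S  >  k=3

[0,4] S   >
  [0,3] S/N   <
    [0,1] "no" : NP
    [1,3] (S/N)\NP   >
      [1,2] "some" : ((S/N)\NP)/PP
      [2,3] "city" : PP
  [3,4] "read" : N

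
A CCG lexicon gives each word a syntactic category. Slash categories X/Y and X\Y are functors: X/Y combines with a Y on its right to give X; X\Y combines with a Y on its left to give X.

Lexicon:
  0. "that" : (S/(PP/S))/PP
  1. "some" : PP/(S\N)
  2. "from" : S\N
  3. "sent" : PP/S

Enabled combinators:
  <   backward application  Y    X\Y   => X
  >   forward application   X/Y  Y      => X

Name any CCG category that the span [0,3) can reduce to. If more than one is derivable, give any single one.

S/(PP/S)

[0,4] S   >
  [0,3] S/(PP/S)   >
    [0,1] "that" : (S/(PP/S))/PP
    [1,3] PP   >
      [1,2] "some" : PP/(S\N)
      [2,3] "from" : S\N
  [3,4] "sent" : PP/S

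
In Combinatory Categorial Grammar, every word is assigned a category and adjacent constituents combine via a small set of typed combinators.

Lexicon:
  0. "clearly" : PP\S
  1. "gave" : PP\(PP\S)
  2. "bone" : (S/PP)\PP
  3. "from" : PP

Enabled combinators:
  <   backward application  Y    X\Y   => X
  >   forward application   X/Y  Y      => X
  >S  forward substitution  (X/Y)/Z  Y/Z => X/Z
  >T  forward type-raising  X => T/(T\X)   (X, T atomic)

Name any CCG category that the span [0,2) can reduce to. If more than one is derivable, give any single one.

PP

[0,4] S   >
  [0,3] S/PP   <
    [0,2] PP   <
      [0,1] "clearly" : PP\S
      [1,2] "gave" : PP\(PP\S)
    [2,3] "bone" : (S/PP)\PP
  [3,4] "from" : PP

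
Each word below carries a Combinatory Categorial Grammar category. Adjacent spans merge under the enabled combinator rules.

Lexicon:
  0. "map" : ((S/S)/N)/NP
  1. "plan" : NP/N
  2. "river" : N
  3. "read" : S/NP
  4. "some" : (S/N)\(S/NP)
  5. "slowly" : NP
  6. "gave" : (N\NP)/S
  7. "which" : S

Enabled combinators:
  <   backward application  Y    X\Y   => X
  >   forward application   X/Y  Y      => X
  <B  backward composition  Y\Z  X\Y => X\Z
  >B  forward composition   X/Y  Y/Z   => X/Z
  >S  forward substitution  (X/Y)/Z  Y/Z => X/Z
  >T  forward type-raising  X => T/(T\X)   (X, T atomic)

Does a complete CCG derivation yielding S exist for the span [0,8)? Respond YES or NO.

[0,8] S   >
  [0,5] S/N   >S
    [0,3] (S/S)/N   >
      [0,1] "map" : ((S/S)/N)/NP
      [1,3] NP   >
        [1,2] "plan" : NP/N
        [2,3] "river" : N
    [3,5] S/N   <
      [3,4] "read" : S/NP
      [4,5] "some" : (S/N)\(S/NP)
  [5,8] N   <
    [5,6] "slowly" : NP
    [6,8] N\NP   >
      [6,7] "gave" : (N\NP)/S
      [7,8] "which" : S

YES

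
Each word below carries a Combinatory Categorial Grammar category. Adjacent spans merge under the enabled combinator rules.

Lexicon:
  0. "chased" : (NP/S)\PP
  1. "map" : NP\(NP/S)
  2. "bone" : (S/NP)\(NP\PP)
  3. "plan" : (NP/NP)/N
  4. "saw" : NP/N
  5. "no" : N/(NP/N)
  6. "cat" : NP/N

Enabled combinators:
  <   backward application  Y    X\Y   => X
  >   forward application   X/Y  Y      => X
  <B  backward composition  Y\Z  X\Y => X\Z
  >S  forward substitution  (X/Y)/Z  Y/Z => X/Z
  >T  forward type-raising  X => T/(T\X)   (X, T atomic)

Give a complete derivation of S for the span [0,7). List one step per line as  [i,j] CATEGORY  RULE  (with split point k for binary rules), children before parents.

[0,7] S   >
  [0,3] S/NP   <
    [0,2] NP\PP   <B
      [0,1] "chased" : (NP/S)\PP
      [1,2] "map" : NP\(NP/S)
    [2,3] "bone" : (S/NP)\(NP\PP)
  [3,7] NP   >
    [3,5] NP/N   >S
      [3,4] "plan" : (NP/NP)/N
      [4,5] "saw" : NP/N
    [5,7] N   >
      [5,6] "no" : N/(NP/N)
      [6,7] "cat" : NP/N

[0,1] (NP/S)\PP  lex  "chased"
[1,2] NP\(NP/S)  lex  "map"
[0,2] NP\PP  <B  k=1
[2,3] (S/NP)\(NP\PP)  lex  "bone"
[0,3] S/NP  <  k=2
[3,4] (NP/NP)/N  lex  "plan"
[4,5] NP/N  lex  "saw"
[3,5] NP/N  >S  k=4
[5,6] N/(NP/N)  lex  "no"
[6,7] NP/N  lex  "cat"
[5,7] N  >  k=6
[3,7] NP  >  k=5
[0,7] S  >  k=3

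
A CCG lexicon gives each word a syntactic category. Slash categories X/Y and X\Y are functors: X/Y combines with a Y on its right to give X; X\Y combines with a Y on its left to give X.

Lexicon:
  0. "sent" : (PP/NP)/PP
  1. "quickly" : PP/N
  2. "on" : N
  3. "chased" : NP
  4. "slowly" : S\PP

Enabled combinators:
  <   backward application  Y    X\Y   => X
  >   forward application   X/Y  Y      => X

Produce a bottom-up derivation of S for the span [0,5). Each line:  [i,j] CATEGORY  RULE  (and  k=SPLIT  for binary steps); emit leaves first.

[0,5] S   <
  [0,4] PP   >
    [0,3] PP/NP   >
      [0,1] "sent" : (PP/NP)/PP
      [1,3] PP   >
        [1,2] "quickly" : PP/N
        [2,3] "on" : N
    [3,4] "chased" : NP
  [4,5] "slowly" : S\PP

[0,1] (PP/NP)/PP  lex  "sent"
[1,2] PP/N  lex  "quickly"
[2,3] N  lex  "on"
[1,3] PP  >  k=2
[0,3] PP/NP  >  k=1
[3,4] NP  lex  "chased"
[0,4] PP  >  k=3
[4,5] S\PP  lex  "slowly"
[0,5] S  <  k=4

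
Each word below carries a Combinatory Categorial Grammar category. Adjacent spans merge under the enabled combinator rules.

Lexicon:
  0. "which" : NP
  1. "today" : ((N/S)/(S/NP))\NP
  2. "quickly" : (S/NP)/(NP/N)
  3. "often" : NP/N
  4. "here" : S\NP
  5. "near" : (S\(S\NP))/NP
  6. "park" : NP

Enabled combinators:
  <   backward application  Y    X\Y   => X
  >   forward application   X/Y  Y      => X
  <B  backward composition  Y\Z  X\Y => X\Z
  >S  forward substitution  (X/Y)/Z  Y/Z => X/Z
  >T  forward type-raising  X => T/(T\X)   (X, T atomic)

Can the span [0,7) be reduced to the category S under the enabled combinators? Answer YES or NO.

NP ((N/S)/(S/NP))\NP (S/NP)/(NP/N) NP/N S\NP (S\(S\NP))/NP NP
CKY chart[0,7] = {N, N/(N\N), NP/(NP\N), PP/(PP\N), S/(S\N)}; S ∉ chart

NO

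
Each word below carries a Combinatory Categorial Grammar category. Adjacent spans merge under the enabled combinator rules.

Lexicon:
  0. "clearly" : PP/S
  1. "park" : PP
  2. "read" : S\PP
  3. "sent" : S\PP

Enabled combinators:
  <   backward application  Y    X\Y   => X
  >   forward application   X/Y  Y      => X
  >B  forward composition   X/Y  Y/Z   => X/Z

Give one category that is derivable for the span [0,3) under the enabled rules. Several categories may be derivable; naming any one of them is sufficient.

PP

[0,4] S   <
  [0,3] PP   >
    [0,1] "clearly" : PP/S
    [1,3] S   <
      [1,2] "park" : PP
      [2,3] "read" : S\PP
  [3,4] "sent" : S\PP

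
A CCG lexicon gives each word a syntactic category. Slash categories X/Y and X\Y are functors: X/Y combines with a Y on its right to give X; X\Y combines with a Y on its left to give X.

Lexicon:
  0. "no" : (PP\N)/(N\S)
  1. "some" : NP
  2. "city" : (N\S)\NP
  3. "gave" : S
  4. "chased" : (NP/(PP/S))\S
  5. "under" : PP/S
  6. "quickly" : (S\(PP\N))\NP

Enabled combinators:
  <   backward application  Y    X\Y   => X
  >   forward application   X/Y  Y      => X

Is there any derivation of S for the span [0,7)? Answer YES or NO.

YES

[0,7] S   <
  [0,3] PP\N   >
    [0,1] "no" : (PP\N)/(N\S)
    [1,3] N\S   <
      [1,2] "some" : NP
      [2,3] "city" : (N\S)\NP
  [3,7] S\(PP\N)   <
    [3,6] NP   >
      [3,5] NP/(PP/S)   <
        [3,4] "gave" : S
        [4,5] "chased" : (NP/(PP/S))\S
      [5,6] "under" : PP/S
    [6,7] "quickly" : (S\(PP\N))\NP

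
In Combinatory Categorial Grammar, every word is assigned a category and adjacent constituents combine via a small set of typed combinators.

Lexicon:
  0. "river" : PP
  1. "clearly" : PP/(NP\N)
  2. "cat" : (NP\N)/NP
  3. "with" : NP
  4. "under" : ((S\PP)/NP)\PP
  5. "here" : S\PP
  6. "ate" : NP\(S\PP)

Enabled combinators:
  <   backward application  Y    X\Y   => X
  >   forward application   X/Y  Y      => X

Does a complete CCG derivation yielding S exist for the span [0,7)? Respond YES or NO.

[0,7] S   <
  [0,1] "river" : PP
  [1,7] S\PP   >
    [1,5] (S\PP)/NP   <
      [1,4] PP   >
        [1,2] "clearly" : PP/(NP\N)
        [2,4] NP\N   >
          [2,3] "cat" : (NP\N)/NP
          [3,4] "with" : NP
      [4,5] "under" : ((S\PP)/NP)\PP
    [5,7] NP   <
      [5,6] "here" : S\PP
      [6,7] "ate" : NP\(S\PP)

YES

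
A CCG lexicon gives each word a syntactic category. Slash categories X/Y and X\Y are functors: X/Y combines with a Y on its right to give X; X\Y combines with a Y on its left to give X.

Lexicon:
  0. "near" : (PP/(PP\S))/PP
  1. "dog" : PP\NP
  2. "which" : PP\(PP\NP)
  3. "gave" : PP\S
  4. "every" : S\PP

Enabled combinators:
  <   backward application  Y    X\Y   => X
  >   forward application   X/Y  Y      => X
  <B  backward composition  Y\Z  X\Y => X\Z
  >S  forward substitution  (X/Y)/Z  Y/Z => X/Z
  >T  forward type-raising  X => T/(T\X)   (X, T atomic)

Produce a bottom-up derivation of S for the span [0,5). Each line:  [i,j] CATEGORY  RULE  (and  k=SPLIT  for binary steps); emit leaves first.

[0,1] (PP/(PP\S))/PP  lex  "near"
[1,2] PP\NP  lex  "dog"
[2,3] PP\(PP\NP)  lex  "which"
[1,3] PP  <  k=2
[0,3] PP/(PP\S)  >  k=1
[3,4] PP\S  lex  "gave"
[0,4] PP  >  k=3
[4,5] S\PP  lex  "every"
[0,5] S  <  k=4

[0,5] S   <
  [0,4] PP   >
    [0,3] PP/(PP\S)   >
      [0,1] "near" : (PP/(PP\S))/PP
      [1,3] PP   <
        [1,2] "dog" : PP\NP
        [2,3] "which" : PP\(PP\NP)
    [3,4] "gave" : PP\S
  [4,5] "every" : S\PP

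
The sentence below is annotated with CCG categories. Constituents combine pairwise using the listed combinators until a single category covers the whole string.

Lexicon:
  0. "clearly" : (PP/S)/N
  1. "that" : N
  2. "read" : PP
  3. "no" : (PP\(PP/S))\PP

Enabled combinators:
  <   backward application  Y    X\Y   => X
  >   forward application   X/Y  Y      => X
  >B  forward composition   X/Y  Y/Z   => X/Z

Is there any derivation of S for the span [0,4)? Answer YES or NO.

NO

(PP/S)/N N PP (PP\(PP/S))\PP
CKY chart[0,4] = {PP}; S ∉ chart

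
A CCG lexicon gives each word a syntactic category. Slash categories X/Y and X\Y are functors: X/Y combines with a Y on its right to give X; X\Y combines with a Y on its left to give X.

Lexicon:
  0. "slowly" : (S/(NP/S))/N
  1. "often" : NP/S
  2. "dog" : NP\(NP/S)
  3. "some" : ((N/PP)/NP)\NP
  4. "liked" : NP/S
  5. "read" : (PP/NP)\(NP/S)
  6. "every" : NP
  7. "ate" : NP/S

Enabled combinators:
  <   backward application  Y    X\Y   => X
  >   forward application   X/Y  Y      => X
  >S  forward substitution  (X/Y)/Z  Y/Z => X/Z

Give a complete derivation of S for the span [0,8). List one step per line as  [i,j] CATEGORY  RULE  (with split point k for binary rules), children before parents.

[0,8] S   >
  [0,7] S/(NP/S)   >
    [0,1] "slowly" : (S/(NP/S))/N
    [1,7] N   >
      [1,6] N/NP   >S
        [1,4] (N/PP)/NP   <
          [1,3] NP   <
            [1,2] "often" : NP/S
            [2,3] "dog" : NP\(NP/S)
          [3,4] "some" : ((N/PP)/NP)\NP
        [4,6] PP/NP   <
          [4,5] "liked" : NP/S
          [5,6] "read" : (PP/NP)\(NP/S)
      [6,7] "every" : NP
  [7,8] "ate" : NP/S

[0,1] (S/(NP/S))/N  lex  "slowly"
[1,2] NP/S  lex  "often"
[2,3] NP\(NP/S)  lex  "dog"
[1,3] NP  <  k=2
[3,4] ((N/PP)/NP)\NP  lex  "some"
[1,4] (N/PP)/NP  <  k=3
[4,5] NP/S  lex  "liked"
[5,6] (PP/NP)\(NP/S)  lex  "read"
[4,6] PP/NP  <  k=5
[1,6] N/NP  >S  k=4
[6,7] NP  lex  "every"
[1,7] N  >  k=6
[0,7] S/(NP/S)  >  k=1
[7,8] NP/S  lex  "ate"
[0,8] S  >  k=7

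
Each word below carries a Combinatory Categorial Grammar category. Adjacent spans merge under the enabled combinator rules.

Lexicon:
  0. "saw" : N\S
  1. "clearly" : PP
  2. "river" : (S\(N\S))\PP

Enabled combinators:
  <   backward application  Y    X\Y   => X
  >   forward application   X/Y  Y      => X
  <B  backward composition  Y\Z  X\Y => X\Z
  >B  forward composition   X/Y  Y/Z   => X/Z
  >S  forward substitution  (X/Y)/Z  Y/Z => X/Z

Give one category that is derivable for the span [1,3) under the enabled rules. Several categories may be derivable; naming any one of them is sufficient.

S\(N\S)

[0,3] S   <
  [0,1] "saw" : N\S
  [1,3] S\(N\S)   <
    [1,2] "clearly" : PP
    [2,3] "river" : (S\(N\S))\PP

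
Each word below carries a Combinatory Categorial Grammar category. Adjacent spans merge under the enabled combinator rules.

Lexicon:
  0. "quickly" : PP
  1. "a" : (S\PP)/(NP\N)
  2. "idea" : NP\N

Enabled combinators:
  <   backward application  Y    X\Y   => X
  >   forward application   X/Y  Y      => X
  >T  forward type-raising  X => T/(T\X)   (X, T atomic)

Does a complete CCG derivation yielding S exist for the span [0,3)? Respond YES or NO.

[0,3] S   >
  [0,1] S/(S\PP)   >T
    [0,1] "quickly" : PP
  [1,3] S\PP   >
    [1,2] "a" : (S\PP)/(NP\N)
    [2,3] "idea" : NP\N

YES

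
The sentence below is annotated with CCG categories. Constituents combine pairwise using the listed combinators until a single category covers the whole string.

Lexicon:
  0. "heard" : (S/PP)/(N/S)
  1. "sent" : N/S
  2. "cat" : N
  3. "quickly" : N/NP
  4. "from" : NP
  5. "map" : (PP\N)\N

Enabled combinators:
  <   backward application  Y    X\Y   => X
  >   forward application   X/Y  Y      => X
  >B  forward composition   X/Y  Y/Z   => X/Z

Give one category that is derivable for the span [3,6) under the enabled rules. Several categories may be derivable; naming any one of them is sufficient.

[0,6] S   >
  [0,2] S/PP   >
    [0,1] "heard" : (S/PP)/(N/S)
    [1,2] "sent" : N/S
  [2,6] PP   <
    [2,3] "cat" : N
    [3,6] PP\N   <
      [3,5] N   >
        [3,4] "quickly" : N/NP
        [4,5] "from" : NP
      [5,6] "map" : (PP\N)\N

PP\N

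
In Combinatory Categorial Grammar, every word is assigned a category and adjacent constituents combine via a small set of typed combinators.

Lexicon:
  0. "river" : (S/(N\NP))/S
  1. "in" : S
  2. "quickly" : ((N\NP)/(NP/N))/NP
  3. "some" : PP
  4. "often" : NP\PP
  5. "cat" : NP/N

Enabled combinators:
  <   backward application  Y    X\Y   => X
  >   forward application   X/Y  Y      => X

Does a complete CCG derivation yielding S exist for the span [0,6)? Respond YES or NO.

[0,6] S   >
  [0,2] S/(N\NP)   >
    [0,1] "river" : (S/(N\NP))/S
    [1,2] "in" : S
  [2,6] N\NP   >
    [2,5] (N\NP)/(NP/N)   >
      [2,3] "quickly" : ((N\NP)/(NP/N))/NP
      [3,5] NP   <
        [3,4] "some" : PP
        [4,5] "often" : NP\PP
    [5,6] "cat" : NP/N

YES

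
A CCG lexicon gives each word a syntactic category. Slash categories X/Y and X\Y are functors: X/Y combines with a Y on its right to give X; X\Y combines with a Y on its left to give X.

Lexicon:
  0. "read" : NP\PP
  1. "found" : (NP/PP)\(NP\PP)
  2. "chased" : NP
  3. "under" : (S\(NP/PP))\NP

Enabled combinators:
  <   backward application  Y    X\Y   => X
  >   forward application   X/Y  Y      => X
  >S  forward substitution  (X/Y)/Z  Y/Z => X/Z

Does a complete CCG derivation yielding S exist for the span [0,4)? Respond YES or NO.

YES

[0,4] S   <
  [0,2] NP/PP   <
    [0,1] "read" : NP\PP
    [1,2] "found" : (NP/PP)\(NP\PP)
  [2,4] S\(NP/PP)   <
    [2,3] "chased" : NP
    [3,4] "under" : (S\(NP/PP))\NP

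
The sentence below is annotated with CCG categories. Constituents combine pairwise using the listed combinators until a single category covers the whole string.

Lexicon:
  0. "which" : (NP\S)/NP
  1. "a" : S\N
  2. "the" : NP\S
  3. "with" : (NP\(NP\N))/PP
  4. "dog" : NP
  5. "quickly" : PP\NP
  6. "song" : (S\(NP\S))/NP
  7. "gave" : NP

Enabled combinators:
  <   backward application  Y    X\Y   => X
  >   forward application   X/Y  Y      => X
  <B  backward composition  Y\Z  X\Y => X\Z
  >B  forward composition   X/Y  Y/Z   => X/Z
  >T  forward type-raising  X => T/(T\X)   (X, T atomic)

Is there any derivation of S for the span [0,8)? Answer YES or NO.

[0,8] S   <
  [0,6] NP\S   >
    [0,1] "which" : (NP\S)/NP
    [1,6] NP   <
      [1,3] NP\N   <B
        [1,2] "a" : S\N
        [2,3] "the" : NP\S
      [3,6] NP\(NP\N)   >
        [3,4] "with" : (NP\(NP\N))/PP
        [4,6] PP   >
          [4,5] PP/(PP\NP)   >T
            [4,5] "dog" : NP
          [5,6] "quickly" : PP\NP
  [6,8] S\(NP\S)   >
    [6,7] "song" : (S\(NP\S))/NP
    [7,8] "gave" : NP

YES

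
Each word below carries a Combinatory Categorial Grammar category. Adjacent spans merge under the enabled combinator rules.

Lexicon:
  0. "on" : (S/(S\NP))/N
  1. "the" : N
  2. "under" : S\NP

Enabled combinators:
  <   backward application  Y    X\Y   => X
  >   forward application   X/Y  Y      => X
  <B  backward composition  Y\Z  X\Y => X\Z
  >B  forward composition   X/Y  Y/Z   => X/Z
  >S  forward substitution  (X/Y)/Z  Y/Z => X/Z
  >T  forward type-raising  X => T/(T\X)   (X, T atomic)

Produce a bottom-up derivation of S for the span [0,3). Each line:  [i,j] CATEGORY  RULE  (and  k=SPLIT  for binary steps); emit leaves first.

[0,3] S   >
  [0,2] S/(S\NP)   >
    [0,1] "on" : (S/(S\NP))/N
    [1,2] "the" : N
  [2,3] "under" : S\NP

[0,1] (S/(S\NP))/N  lex  "on"
[1,2] N  lex  "the"
[0,2] S/(S\NP)  >  k=1
[2,3] S\NP  lex  "under"
[0,3] S  >  k=2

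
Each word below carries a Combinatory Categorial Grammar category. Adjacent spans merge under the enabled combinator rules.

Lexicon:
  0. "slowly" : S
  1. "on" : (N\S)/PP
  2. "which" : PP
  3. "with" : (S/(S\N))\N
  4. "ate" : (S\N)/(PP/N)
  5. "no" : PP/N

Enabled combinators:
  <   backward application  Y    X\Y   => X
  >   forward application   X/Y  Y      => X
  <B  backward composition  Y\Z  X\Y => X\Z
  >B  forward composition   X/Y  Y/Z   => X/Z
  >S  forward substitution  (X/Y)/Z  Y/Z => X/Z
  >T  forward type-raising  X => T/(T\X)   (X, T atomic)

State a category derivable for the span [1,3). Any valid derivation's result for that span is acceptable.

N\S

[0,6] S   >
  [0,4] S/(S\N)   <
    [0,3] N   >
      [0,1] N/(N\S)   >T
        [0,1] "slowly" : S
      [1,3] N\S   >
        [1,2] "on" : (N\S)/PP
        [2,3] "which" : PP
    [3,4] "with" : (S/(S\N))\N
  [4,6] S\N   >
    [4,5] "ate" : (S\N)/(PP/N)
    [5,6] "no" : PP/N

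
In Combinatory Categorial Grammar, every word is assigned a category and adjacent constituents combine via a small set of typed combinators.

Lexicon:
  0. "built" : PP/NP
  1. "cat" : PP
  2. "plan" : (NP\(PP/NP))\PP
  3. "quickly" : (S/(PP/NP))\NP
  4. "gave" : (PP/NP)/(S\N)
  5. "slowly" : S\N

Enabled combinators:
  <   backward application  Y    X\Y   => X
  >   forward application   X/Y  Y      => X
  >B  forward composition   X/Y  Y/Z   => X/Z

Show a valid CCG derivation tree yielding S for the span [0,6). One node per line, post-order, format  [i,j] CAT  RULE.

[0,6] S   >
  [0,4] S/(PP/NP)   <
    [0,3] NP   <
      [0,1] "built" : PP/NP
      [1,3] NP\(PP/NP)   <
        [1,2] "cat" : PP
        [2,3] "plan" : (NP\(PP/NP))\PP
    [3,4] "quickly" : (S/(PP/NP))\NP
  [4,6] PP/NP   >
    [4,5] "gave" : (PP/NP)/(S\N)
    [5,6] "slowly" : S\N

[0,1] PP/NP  lex  "built"
[1,2] PP  lex  "cat"
[2,3] (NP\(PP/NP))\PP  lex  "plan"
[1,3] NP\(PP/NP)  <  k=2
[0,3] NP  <  k=1
[3,4] (S/(PP/NP))\NP  lex  "quickly"
[0,4] S/(PP/NP)  <  k=3
[4,5] (PP/NP)/(S\N)  lex  "gave"
[5,6] S\N  lex  "slowly"
[4,6] PP/NP  >  k=5
[0,6] S  >  k=4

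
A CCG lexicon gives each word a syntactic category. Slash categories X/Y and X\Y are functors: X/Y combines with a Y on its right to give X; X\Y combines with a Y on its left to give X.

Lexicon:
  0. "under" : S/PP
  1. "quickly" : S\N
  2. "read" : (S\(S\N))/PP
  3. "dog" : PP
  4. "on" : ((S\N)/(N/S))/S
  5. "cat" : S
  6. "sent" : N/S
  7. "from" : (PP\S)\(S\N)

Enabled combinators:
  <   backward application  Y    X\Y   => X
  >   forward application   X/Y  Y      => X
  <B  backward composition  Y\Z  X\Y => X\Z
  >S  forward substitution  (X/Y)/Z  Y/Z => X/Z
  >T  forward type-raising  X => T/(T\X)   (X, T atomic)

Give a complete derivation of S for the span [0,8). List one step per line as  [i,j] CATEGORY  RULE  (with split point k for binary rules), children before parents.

[0,8] S   >
  [0,1] "under" : S/PP
  [1,8] PP   <
    [1,4] S   <
      [1,2] "quickly" : S\N
      [2,4] S\(S\N)   >
        [2,3] "read" : (S\(S\N))/PP
        [3,4] "dog" : PP
    [4,8] PP\S   <
      [4,7] S\N   >
        [4,6] (S\N)/(N/S)   >
          [4,5] "on" : ((S\N)/(N/S))/S
          [5,6] "cat" : S
        [6,7] "sent" : N/S
      [7,8] "from" : (PP\S)\(S\N)

[0,1] S/PP  lex  "under"
[1,2] S\N  lex  "quickly"
[2,3] (S\(S\N))/PP  lex  "read"
[3,4] PP  lex  "dog"
[2,4] S\(S\N)  >  k=3
[1,4] S  <  k=2
[4,5] ((S\N)/(N/S))/S  lex  "on"
[5,6] S  lex  "cat"
[4,6] (S\N)/(N/S)  >  k=5
[6,7] N/S  lex  "sent"
[4,7] S\N  >  k=6
[7,8] (PP\S)\(S\N)  lex  "from"
[4,8] PP\S  <  k=7
[1,8] PP  <  k=4
[0,8] S  >  k=1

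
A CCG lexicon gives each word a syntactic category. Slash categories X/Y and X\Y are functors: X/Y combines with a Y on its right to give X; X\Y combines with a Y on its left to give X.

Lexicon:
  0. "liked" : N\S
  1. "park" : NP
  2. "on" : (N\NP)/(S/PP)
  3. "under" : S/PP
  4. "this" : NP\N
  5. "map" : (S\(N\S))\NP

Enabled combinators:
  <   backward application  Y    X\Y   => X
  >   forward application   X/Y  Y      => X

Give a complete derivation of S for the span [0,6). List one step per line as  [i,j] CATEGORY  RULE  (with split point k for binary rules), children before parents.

[0,6] S   <
  [0,1] "liked" : N\S
  [1,6] S\(N\S)   <
    [1,5] NP   <
      [1,4] N   <
        [1,2] "park" : NP
        [2,4] N\NP   >
          [2,3] "on" : (N\NP)/(S/PP)
          [3,4] "under" : S/PP
      [4,5] "this" : NP\N
    [5,6] "map" : (S\(N\S))\NP

[0,1] N\S  lex  "liked"
[1,2] NP  lex  "park"
[2,3] (N\NP)/(S/PP)  lex  "on"
[3,4] S/PP  lex  "under"
[2,4] N\NP  >  k=3
[1,4] N  <  k=2
[4,5] NP\N  lex  "this"
[1,5] NP  <  k=4
[5,6] (S\(N\S))\NP  lex  "map"
[1,6] S\(N\S)  <  k=5
[0,6] S  <  k=1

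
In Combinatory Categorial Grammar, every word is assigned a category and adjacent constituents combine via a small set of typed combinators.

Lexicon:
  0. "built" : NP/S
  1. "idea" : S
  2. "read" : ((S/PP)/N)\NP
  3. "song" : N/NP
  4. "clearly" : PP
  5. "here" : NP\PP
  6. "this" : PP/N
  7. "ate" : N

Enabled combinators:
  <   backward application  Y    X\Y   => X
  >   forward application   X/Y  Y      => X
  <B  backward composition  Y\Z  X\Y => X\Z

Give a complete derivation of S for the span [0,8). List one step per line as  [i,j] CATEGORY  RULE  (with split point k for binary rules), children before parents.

[0,1] NP/S  lex  "built"
[1,2] S  lex  "idea"
[0,2] NP  >  k=1
[2,3] ((S/PP)/N)\NP  lex  "read"
[0,3] (S/PP)/N  <  k=2
[3,4] N/NP  lex  "song"
[4,5] PP  lex  "clearly"
[5,6] NP\PP  lex  "here"
[4,6] NP  <  k=5
[3,6] N  >  k=4
[0,6] S/PP  >  k=3
[6,7] PP/N  lex  "this"
[7,8] N  lex  "ate"
[6,8] PP  >  k=7
[0,8] S  >  k=6

[0,8] S   >
  [0,6] S/PP   >
    [0,3] (S/PP)/N   <
      [0,2] NP   >
        [0,1] "built" : NP/S
        [1,2] "idea" : S
      [2,3] "read" : ((S/PP)/N)\NP
    [3,6] N   >
      [3,4] "song" : N/NP
      [4,6] NP   <
        [4,5] "clearly" : PP
        [5,6] "here" : NP\PP
  [6,8] PP   >
    [6,7] "this" : PP/N
    [7,8] "ate" : N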